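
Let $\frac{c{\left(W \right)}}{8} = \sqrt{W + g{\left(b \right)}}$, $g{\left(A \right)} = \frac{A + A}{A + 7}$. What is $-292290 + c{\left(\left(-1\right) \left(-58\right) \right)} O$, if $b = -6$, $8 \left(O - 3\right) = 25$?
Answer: $-292290 + 49 \sqrt{46} \approx -2.9196 \cdot 10^{5}$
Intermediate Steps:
$O = \frac{49}{8}$ ($O = 3 + \frac{1}{8} \cdot 25 = 3 + \frac{25}{8} = \frac{49}{8} \approx 6.125$)
$g{\left(A \right)} = \frac{2 A}{7 + A}$
$c{\left(W \right)} = 8 \sqrt{-12 + W}$ ($c{\left(W \right)} = 8 \sqrt{W + 2 \left(-6\right) \frac{1}{7 - 6}} = 8 \sqrt{W + 2 \left(-6\right) 1^{-1}} = 8 \sqrt{W + 2 \left(-6\right) 1} = 8 \sqrt{W - 12} = 8 \sqrt{-12 + W}$)
$-292290 + c{\left(\left(-1\right) \left(-58\right) \right)} O = -292290 + 8 \sqrt{-12 - -58} \cdot \frac{49}{8} = -292290 + 8 \sqrt{-12 + 58} \cdot \frac{49}{8} = -292290 + 8 \sqrt{46} \cdot \frac{49}{8} = -292290 + 49 \sqrt{46}$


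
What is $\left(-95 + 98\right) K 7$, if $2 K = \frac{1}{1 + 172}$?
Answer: $\frac{21}{346} \approx 0.060694$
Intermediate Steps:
$K = \frac{1}{346}$ ($K = \frac{1}{2 \left(1 + 172\right)} = \frac{1}{2 \cdot 173} = \frac{1}{2} \cdot \frac{1}{173} = \frac{1}{346} \approx 0.0028902$)
$\left(-95 + 98\right) K 7 = \left(-95 + 98\right) \frac{1}{346} \cdot 7 = 3 \cdot \frac{1}{346} \cdot 7 = \frac{3}{346} \cdot 7 = \frac{21}{346}$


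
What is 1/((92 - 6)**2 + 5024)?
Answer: 1/12420 ≈ 8.0515e-5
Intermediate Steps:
1/((92 - 6)**2 + 5024) = 1/(86**2 + 5024) = 1/(7396 + 5024) = 1/12420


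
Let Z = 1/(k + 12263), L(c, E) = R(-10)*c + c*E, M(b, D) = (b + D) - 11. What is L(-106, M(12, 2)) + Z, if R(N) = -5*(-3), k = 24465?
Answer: -70077023/36728 ≈ -1908.0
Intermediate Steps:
R(N) = 15
M(b, D) = -11 + D + b (M(b, D) = (D + b) - 11 = -11 + D + b)
L(c, E) = 15*c + E*c (L(c, E) = 15*c + c*E = 15*c + E*c)
Z = 1/36728 (Z = 1/(24465 + 12263) = 1/36728 ≈ 2.7227e-5)
L(-106, M(12, 2)) + Z = -106*(15 + (-11 + 2 + 12)) + 1/36728 = -106*(15 + 3) + 1/36728 = -106*18 + 1/36728 = -1908 + 1/36728 = -70077023/36728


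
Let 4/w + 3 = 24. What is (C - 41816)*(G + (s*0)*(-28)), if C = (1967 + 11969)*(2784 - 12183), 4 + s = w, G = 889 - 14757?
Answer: 1817072451040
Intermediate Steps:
G = -13868
w = 4/21 (w = 4/(-3 + 24) = 4/21 ≈ 0.19048)
s = -80/21 (s = -4 + 4/21 = -80/21 ≈ -3.8095)
C = -130984464 (C = 13936*(-9399) = -130984464)
(C - 41816)*(G + (s*0)*(-28)) = (-130984464 - 41816)*(-13868 - 80/21*0*(-28)) = -131026280*(-13868 + 0*(-28)) = -131026280*(-13868 + 0) = -131026280*(-13868) = 1817072451040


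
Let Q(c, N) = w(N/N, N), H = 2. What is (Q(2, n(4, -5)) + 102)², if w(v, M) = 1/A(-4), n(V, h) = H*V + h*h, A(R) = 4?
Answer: 167281/16 ≈ 10455.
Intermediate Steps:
n(V, h) = h² + 2*V (n(V, h) = 2*V + h*h = 2*V + h² = h² + 2*V)
w(v, M) = ¼ (w(v, M) = 1/4 = ¼)
Q(c, N) = ¼
(Q(2, n(4, -5)) + 102)² = (¼ + 102)² = (409/4)² = 167281/16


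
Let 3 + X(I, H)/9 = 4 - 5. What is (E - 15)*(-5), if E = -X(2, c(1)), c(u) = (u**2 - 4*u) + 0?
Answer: -105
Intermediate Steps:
c(u) = u**2 - 4*u
X(I, H) = -36 (X(I, H) = -27 + 9*(4 - 5) = -27 + 9*(-1) = -27 - 9 = -36)
E = 36 (E = -1*(-36) = 36)
(E - 15)*(-5) = (36 - 15)*(-5) = 21*(-5) = -105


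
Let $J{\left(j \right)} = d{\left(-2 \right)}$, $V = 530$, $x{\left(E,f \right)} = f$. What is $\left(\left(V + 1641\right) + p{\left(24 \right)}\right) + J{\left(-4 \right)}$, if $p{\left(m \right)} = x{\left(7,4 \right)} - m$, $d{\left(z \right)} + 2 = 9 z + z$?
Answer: $2129$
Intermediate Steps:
$d{\left(z \right)} = -2 + 10 z$ ($d{\left(z \right)} = -2 + \left(9 z + z\right) = -2 + 10 z$)
$p{\left(m \right)} = 4 - m$
$J{\left(j \right)} = -22$ ($J{\left(j \right)} = -2 + 10 \left(-2\right) = -2 - 20 = -22$)
$\left(\left(V + 1641\right) + p{\left(24 \right)}\right) + J{\left(-4 \right)} = \left(\left(530 + 1641\right) + \left(4 - 24\right)\right) - 22 = \left(2171 + \left(4 - 24\right)\right) - 22 = \left(2171 - 20\right) - 22 = 2151 - 22 = 2129$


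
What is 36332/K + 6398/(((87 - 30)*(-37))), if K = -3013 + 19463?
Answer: -14311456/17346525 ≈ -0.82503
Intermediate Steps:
K = 16450
36332/K + 6398/(((87 - 30)*(-37))) = 36332/16450 + 6398/(((87 - 30)*(-37))) = 36332*(1/16450) + 6398/((57*(-37))) = 18166/8225 + 6398/(-2109) = 18166/8225 + 6398*(-1/2109) = 18166/8225 - 6398/2109 = -14311456/17346525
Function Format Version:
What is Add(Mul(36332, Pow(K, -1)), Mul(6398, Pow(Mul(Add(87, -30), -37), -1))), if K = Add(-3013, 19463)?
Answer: Rational(-14311456, 17346525) ≈ -0.82503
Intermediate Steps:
K = 16450
Add(Mul(36332, Pow(K, -1)), Mul(6398, Pow(Mul(Add(87, -30), -37), -1))) = Add(Mul(36332, Pow(16450, -1)), Mul(6398, Pow(Mul(Add(87, -30), -37), -1))) = Add(Mul(36332, Rational(1, 16450)), Mul(6398, Pow(Mul(57, -37), -1))) = Add(Rational(18166, 8225), Mul(6398, Pow(-2109, -1))) = Add(Rational(18166, 8225), Mul(6398, Rational(-1, 2109))) = Add(Rational(18166, 8225), Rational(-6398, 2109)) = Rational(-14311456, 17346525)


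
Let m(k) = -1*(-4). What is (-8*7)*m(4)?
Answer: -224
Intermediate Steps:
m(k) = 4
(-8*7)*m(4) = -8*7*4 = -56*4 = -224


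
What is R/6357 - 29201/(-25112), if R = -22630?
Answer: -382653803/159636984 ≈ -2.3970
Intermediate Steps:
R/6357 - 29201/(-25112) = -22630/6357 - 29201/(-25112) = -22630*1/6357 - 29201*(-1/25112) = -22630/6357 + 29201/25112 = -382653803/159636984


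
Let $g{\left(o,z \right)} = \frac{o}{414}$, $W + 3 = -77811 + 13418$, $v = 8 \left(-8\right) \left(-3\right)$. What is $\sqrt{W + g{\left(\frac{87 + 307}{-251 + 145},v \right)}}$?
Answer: $\frac{i \sqrt{3444838484302}}{7314} \approx 253.76 i$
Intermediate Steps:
$v = 192$ ($v = \left(-64\right) \left(-3\right) = 192$)
$W = -64396$ ($W = -3 + \left(-77811 + 13418\right) = -3 - 64393 = -64396$)
$g{\left(o,z \right)} = \frac{o}{414}$ ($g{\left(o,z \right)} = o \frac{1}{414} = \frac{o}{414}$)
$\sqrt{W + g{\left(\frac{87 + 307}{-251 + 145},v \right)}} = \sqrt{-64396 + \frac{\left(87 + 307\right) \frac{1}{-251 + 145}}{414}} = \sqrt{-64396 + \frac{394 \frac{1}{-106}}{414}} = \sqrt{-64396 + \frac{394 \left(- \frac{1}{106}\right)}{414}} = \sqrt{-64396 + \frac{1}{414} \left(- \frac{197}{53}\right)} = \sqrt{-64396 - \frac{197}{21942}} = \sqrt{- \frac{1412977229}{21942}} = \frac{i \sqrt{3444838484302}}{7314}$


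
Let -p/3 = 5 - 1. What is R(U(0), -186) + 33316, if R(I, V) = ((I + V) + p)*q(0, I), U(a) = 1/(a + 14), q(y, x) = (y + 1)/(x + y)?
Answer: 30545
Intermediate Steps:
q(y, x) = (1 + y)/(x + y)
p = -12 (p = -3*(5 - 1) = -3*4 = -12)
U(a) = 1/(14 + a)
R(I, V) = (-12 + I + V)/I (R(I, V) = ((I + V) - 12)*((1 + 0)/(I + 0)) = (-12 + I + V)*(1/I) = (-12 + I + V)/I)
R(U(0), -186) + 33316 = (-12 + 1/(14 + 0) - 186)/(1/(14 + 0)) + 33316 = (-12 + 1/14 - 186)/(1/14) + 33316 = 14*(-2771/14) + 33316 = -2771 + 33316 = 30545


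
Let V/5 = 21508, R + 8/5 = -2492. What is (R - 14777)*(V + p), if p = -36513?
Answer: -6133394531/5 ≈ -1.2267e+9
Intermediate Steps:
R = -12468/5 (R = -8/5 - 2492 = -12468/5 ≈ -2493.6)
V = 107540 (V = 5*21508 = 107540)
(R - 14777)*(V + p) = (-12468/5 - 14777)*(107540 - 36513) = -86353/5*71027 = -6133394531/5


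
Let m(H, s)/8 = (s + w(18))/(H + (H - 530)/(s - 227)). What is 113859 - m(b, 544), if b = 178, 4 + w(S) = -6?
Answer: 3191587671/28037 ≈ 1.1383e+5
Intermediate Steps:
w(S) = -10 (w(S) = -4 - 6 = -10)
m(H, s) = 8*(-10 + s)/(H + (-530 + H)/(-227 + s)) (m(H, s) = 8*((s - 10)/(H + (H - 530)/(s - 227))) = 8*((-10 + s)/(H + (-530 + H)/(-227 + s))) = 8*(-10 + s)/(H + (-530 + H)/(-227 + s)))
113859 - m(b, 544) = 113859 - 8*(-2270 - 1*544² + 237*544)/(530 + 226*178 - 1*178*544) = 113859 - 8*(-2270 - 1*295936 + 128928)/(530 + 40228 - 96832) = 113859 - 8*(-2270 - 295936 + 128928)/(-56074) = 113859 - 8*(-1)*(-169278)/56074 = 113859 - 1*677112/28037 = 113859 - 677112/28037 = 3191587671/28037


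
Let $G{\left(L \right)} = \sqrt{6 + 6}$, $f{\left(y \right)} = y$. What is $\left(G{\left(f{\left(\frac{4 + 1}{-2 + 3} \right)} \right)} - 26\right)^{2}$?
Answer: $688 - 104 \sqrt{3} \approx 507.87$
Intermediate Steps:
$G{\left(L \right)} = 2 \sqrt{3}$ ($G{\left(L \right)} = \sqrt{12} = 2 \sqrt{3}$)
$\left(G{\left(f{\left(\frac{4 + 1}{-2 + 3} \right)} \right)} - 26\right)^{2} = \left(2 \sqrt{3} - 26\right)^{2} = \left(-26 + 2 \sqrt{3}\right)^{2}$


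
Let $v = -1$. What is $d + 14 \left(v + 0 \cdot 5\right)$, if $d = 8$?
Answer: $-6$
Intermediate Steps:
$d + 14 \left(v + 0 \cdot 5\right) = 8 + 14 \left(-1 + 0 \cdot 5\right) = 8 + 14 \left(-1 + 0\right) = 8 + 14 \left(-1\right) = 8 - 14 = -6$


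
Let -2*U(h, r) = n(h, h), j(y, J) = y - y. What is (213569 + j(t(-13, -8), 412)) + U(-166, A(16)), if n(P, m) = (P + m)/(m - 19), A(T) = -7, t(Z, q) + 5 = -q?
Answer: 39510099/185 ≈ 2.1357e+5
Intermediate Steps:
t(Z, q) = -5 - q
j(y, J) = 0
n(P, m) = (P + m)/(-19 + m)
U(h, r) = -h/(-19 + h) (U(h, r) = -(h + h)/(2*(-19 + h)) = -2*h/(2*(-19 + h)) = -h/(-19 + h))
(213569 + j(t(-13, -8), 412)) + U(-166, A(16)) = (213569 + 0) - 1*(-166)/(-19 - 166) = 213569 - 1*(-166)/(-185) = 213569 - 1*(-166)*(-1/185) = 213569 - 166/185 = 39510099/185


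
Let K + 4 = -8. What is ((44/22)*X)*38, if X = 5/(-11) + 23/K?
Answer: -5947/33 ≈ -180.21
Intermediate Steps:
K = -12 (K = -4 - 8 = -12)
X = -313/132 (X = 5/(-11) + 23/(-12) = 5*(-1/11) + 23*(-1/12) = -5/11 - 23/12 = -313/132 ≈ -2.3712)
((44/22)*X)*38 = ((44/22)*(-313/132))*38 = ((44*(1/22))*(-313/132))*38 = (2*(-313/132))*38 = -313/66*38 = -5947/33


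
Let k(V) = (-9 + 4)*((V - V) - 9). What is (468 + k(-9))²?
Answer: 263169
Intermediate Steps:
k(V) = 45 (k(V) = -5*(0 - 9) = -5*(-9) = 45)
(468 + k(-9))² = (468 + 45)² = 513² = 263169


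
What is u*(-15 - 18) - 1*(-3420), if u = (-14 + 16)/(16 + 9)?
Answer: 85434/25 ≈ 3417.4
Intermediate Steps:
u = 2/25 ≈ 0.080000
u*(-15 - 18) - 1*(-3420) = 2*(-15 - 18)/25 - 1*(-3420) = (2/25)*(-33) + 3420 = -66/25 + 3420 = 85434/25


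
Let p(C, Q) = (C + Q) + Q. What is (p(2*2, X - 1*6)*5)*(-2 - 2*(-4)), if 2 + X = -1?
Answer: -420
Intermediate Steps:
X = -3 (X = -2 - 1 = -3)
p(C, Q) = C + 2*Q
(p(2*2, X - 1*6)*5)*(-2 - 2*(-4)) = ((2*2 + 2*(-3 - 1*6))*5)*(-2 - 2*(-4)) = ((4 + 2*(-3 - 6))*5)*(-2 + 8) = ((4 + 2*(-9))*5)*6 = ((4 - 18)*5)*6 = -14*5*6 = -70*6 = -420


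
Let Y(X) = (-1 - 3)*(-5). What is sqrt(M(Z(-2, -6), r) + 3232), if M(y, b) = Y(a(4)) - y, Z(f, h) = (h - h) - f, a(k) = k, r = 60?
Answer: 5*sqrt(130) ≈ 57.009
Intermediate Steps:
Z(f, h) = -f (Z(f, h) = 0 - f = -f)
Y(X) = 20 (Y(X) = -4*(-5) = 20)
M(y, b) = 20 - y
sqrt(M(Z(-2, -6), r) + 3232) = sqrt((20 - (-1)*(-2)) + 3232) = sqrt((20 - 1*2) + 3232) = sqrt((20 - 2) + 3232) = sqrt(18 + 3232) = sqrt(3250) = 5*sqrt(130)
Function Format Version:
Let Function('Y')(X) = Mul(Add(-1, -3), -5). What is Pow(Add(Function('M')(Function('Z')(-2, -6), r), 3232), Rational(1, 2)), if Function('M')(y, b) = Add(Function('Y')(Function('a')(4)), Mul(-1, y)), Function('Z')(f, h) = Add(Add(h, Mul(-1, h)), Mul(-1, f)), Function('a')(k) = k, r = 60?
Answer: Mul(5, Pow(130, Rational(1, 2))) ≈ 57.009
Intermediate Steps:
Function('Z')(f, h) = Mul(-1, f) (Function('Z')(f, h) = Add(0, Mul(-1, f)) = Mul(-1, f))
Function('Y')(X) = 20 (Function('Y')(X) = Mul(-4, -5) = 20)
Function('M')(y, b) = Add(20, Mul(-1, y))
Pow(Add(Function('M')(Function('Z')(-2, -6), r), 3232), Rational(1, 2)) = Pow(Add(Add(20, Mul(-1, Mul(-1, -2))), 3232), Rational(1, 2)) = Pow(Add(Add(20, Mul(-1, 2)), 3232), Rational(1, 2)) = Pow(Add(Add(20, -2), 3232), Rational(1, 2)) = Pow(Add(18, 3232), Rational(1, 2)) = Pow(3250, Rational(1, 2)) = Mul(5, Pow(130, Rational(1, 2)))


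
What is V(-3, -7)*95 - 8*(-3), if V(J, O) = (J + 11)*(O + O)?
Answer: -10616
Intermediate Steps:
V(J, O) = 2*O*(11 + J) (V(J, O) = (11 + J)*(2*O) = 2*O*(11 + J))
V(-3, -7)*95 - 8*(-3) = (2*(-7)*(11 - 3))*95 - 8*(-3) = (2*(-7)*8)*95 + 24 = -112*95 + 24 = -10640 + 24 = -10616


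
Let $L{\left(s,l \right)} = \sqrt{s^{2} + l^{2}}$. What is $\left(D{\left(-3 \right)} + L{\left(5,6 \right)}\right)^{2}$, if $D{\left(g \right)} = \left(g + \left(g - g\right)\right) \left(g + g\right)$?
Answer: $\left(18 + \sqrt{61}\right)^{2} \approx 666.17$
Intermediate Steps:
$L{\left(s,l \right)} = \sqrt{l^{2} + s^{2}}$
$D{\left(g \right)} = 2 g^{2}$ ($D{\left(g \right)} = \left(g + 0\right) 2 g = g 2 g = 2 g^{2}$)
$\left(D{\left(-3 \right)} + L{\left(5,6 \right)}\right)^{2} = \left(2 \left(-3\right)^{2} + \sqrt{6^{2} + 5^{2}}\right)^{2} = \left(2 \cdot 9 + \sqrt{36 + 25}\right)^{2} = \left(18 + \sqrt{61}\right)^{2}$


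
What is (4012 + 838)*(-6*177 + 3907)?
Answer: 13798250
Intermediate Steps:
(4012 + 838)*(-6*177 + 3907) = 4850*(-1062 + 3907) = 4850*2845 = 13798250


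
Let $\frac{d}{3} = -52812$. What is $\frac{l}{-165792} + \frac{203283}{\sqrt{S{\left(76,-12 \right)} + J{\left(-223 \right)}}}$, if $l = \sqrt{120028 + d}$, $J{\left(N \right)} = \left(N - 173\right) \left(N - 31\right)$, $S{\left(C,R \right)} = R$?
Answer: $\frac{67761 \sqrt{87}}{986} - \frac{i \sqrt{9602}}{82896} \approx 641.01 - 0.0011821 i$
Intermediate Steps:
$d = -158436$ ($d = 3 \left(-52812\right) = -158436$)
$J{\left(N \right)} = \left(-173 + N\right) \left(-31 + N\right)$
$l = 2 i \sqrt{9602}$ ($l = \sqrt{120028 - 158436} = \sqrt{-38408} = 2 i \sqrt{9602} \approx 195.98 i$)
$\frac{l}{-165792} + \frac{203283}{\sqrt{S{\left(76,-12 \right)} + J{\left(-223 \right)}}} = \frac{2 i \sqrt{9602}}{-165792} + \frac{203283}{\sqrt{-12 + \left(5363 + \left(-223\right)^{2} - -45492\right)}} = 2 i \sqrt{9602} \left(- \frac{1}{165792}\right) + \frac{203283}{\sqrt{-12 + \left(5363 + 49729 + 45492\right)}} = - \frac{i \sqrt{9602}}{82896} + \frac{203283}{\sqrt{-12 + 100584}} = - \frac{i \sqrt{9602}}{82896} + \frac{203283}{\sqrt{100572}} = - \frac{i \sqrt{9602}}{82896} + \frac{203283}{34 \sqrt{87}} = - \frac{i \sqrt{9602}}{82896} + 203283 \frac{\sqrt{87}}{2958} = - \frac{i \sqrt{9602}}{82896} + \frac{67761 \sqrt{87}}{986} = \frac{67761 \sqrt{87}}{986} - \frac{i \sqrt{9602}}{82896}$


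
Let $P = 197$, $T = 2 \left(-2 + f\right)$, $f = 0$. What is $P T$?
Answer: $-788$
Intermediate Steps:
$T = -4$ ($T = 2 \left(-2 + 0\right) = 2 \left(-2\right) = -4$)
$P T = 197 \left(-4\right) = -788$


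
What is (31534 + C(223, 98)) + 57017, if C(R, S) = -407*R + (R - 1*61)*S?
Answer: 13666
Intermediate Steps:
C(R, S) = -407*R + S*(-61 + R) (C(R, S) = -407*R + (R - 61)*S = -407*R + (-61 + R)*S = -407*R + S*(-61 + R))
(31534 + C(223, 98)) + 57017 = (31534 + (-407*223 - 61*98 + 223*98)) + 57017 = (31534 + (-90761 - 5978 + 21854)) + 57017 = (31534 - 74885) + 57017 = -43351 + 57017 = 13666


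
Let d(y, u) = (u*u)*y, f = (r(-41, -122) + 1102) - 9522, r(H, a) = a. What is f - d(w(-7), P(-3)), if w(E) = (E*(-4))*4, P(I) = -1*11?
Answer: -22094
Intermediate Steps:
P(I) = -11
f = -8542 (f = (-122 + 1102) - 9522 = 980 - 9522 = -8542)
w(E) = -16*E (w(E) = -4*E*4 = -16*E)
d(y, u) = y*u² (d(y, u) = u²*y = y*u²)
f - d(w(-7), P(-3)) = -8542 - (-16*(-7))*(-11)² = -8542 - 112*121 = -8542 - 1*13552 = -8542 - 13552 = -22094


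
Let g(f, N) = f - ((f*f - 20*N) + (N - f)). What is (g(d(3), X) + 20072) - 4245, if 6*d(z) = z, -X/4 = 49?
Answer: 48415/4 ≈ 12104.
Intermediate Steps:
X = -196 (X = -4*49 = -196)
d(z) = z/6
g(f, N) = -f² + 2*f + 19*N (g(f, N) = f - ((f² - 20*N) + (N - f)) = f - (f² - f - 19*N) = f + (f - f² + 19*N) = -f² + 2*f + 19*N)
(g(d(3), X) + 20072) - 4245 = ((-((⅙)*3)² + 2*((⅙)*3) + 19*(-196)) + 20072) - 4245 = ((-(½)² + 2*(½) - 3724) + 20072) - 4245 = ((-1*¼ + 1 - 3724) + 20072) - 4245 = ((-¼ + 1 - 3724) + 20072) - 4245 = (-14893/4 + 20072) - 4245 = 65395/4 - 4245 = 48415/4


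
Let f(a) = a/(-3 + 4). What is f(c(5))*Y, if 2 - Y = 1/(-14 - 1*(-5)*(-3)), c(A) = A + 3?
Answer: 472/29 ≈ 16.276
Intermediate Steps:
c(A) = 3 + A
Y = 59/29 (Y = 2 - 1/(-14 - 1*(-5)*(-3)) = 2 - 1/(-14 + 5*(-3)) = 2 - 1/(-14 - 15) = 2 - 1/(-29) = 2 - 1*(-1/29) = 2 + 1/29 = 59/29 ≈ 2.0345)
f(a) = a (f(a) = a/1 = a*1 = a)
f(c(5))*Y = (3 + 5)*(59/29) = 8*(59/29) = 472/29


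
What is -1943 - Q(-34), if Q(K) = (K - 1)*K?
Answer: -3133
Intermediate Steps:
Q(K) = K*(-1 + K) (Q(K) = (-1 + K)*K = K*(-1 + K))
-1943 - Q(-34) = -1943 - (-34)*(-1 - 34) = -1943 - (-34)*(-35) = -1943 - 1*1190 = -1943 - 1190 = -3133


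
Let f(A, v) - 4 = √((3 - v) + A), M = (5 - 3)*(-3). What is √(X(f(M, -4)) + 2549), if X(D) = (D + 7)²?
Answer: √2693 ≈ 51.894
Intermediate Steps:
M = -6 (M = 2*(-3) = -6)
f(A, v) = 4 + √(3 + A - v) (f(A, v) = 4 + √((3 - v) + A) = 4 + √(3 + A - v))
X(D) = (7 + D)²
√(X(f(M, -4)) + 2549) = √((7 + (4 + √(3 - 6 - 1*(-4))))² + 2549) = √((7 + (4 + √(3 - 6 + 4)))² + 2549) = √((7 + (4 + √1))² + 2549) = √((7 + (4 + 1))² + 2549) = √((7 + 5)² + 2549) = √(12² + 2549) = √(144 + 2549) = √2693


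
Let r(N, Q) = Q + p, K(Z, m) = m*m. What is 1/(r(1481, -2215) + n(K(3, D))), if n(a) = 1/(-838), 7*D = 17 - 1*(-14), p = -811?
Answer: -838/2535789 ≈ -0.00033047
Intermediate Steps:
D = 31/7 (D = (17 - 1*(-14))/7 = (17 + 14)/7 = (⅐)*31 = 31/7 ≈ 4.4286)
K(Z, m) = m²
n(a) = -1/838
r(N, Q) = -811 + Q (r(N, Q) = Q - 811 = -811 + Q)
1/(r(1481, -2215) + n(K(3, D))) = 1/((-811 - 2215) - 1/838) = 1/(-3026 - 1/838) = 1/(-2535789/838) = -838/2535789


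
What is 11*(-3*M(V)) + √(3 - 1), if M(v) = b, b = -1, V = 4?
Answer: 33 + √2 ≈ 34.414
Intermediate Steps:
M(v) = -1
11*(-3*M(V)) + √(3 - 1) = 11*(-3*(-1)) + √(3 - 1) = 11*3 + √2 = 33 + √2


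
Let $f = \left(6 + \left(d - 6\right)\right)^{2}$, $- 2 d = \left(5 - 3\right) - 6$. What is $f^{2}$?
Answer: $16$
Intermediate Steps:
$d = 2$ ($d = - \frac{\left(5 - 3\right) - 6}{2} = - \frac{2 - 6}{2} = \left(- \frac{1}{2}\right) \left(-4\right) = 2$)
$f = 4$ ($f = \left(6 + \left(2 - 6\right)\right)^{2} = \left(6 - 4\right)^{2} = 2^{2} = 4$)
$f^{2} = 4^{2} = 16$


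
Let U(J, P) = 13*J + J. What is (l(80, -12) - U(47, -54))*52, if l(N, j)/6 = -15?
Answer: -38896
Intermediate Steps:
l(N, j) = -90 (l(N, j) = 6*(-15) = -90)
U(J, P) = 14*J
(l(80, -12) - U(47, -54))*52 = (-90 - 14*47)*52 = (-90 - 1*658)*52 = (-90 - 658)*52 = -748*52 = -38896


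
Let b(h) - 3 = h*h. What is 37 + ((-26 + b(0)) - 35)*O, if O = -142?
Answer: 8273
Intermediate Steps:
b(h) = 3 + h² (b(h) = 3 + h*h = 3 + h²)
37 + ((-26 + b(0)) - 35)*O = 37 + ((-26 + (3 + 0²)) - 35)*(-142) = 37 + ((-26 + (3 + 0)) - 35)*(-142) = 37 + ((-26 + 3) - 35)*(-142) = 37 + (-23 - 35)*(-142) = 37 - 58*(-142) = 37 + 8236 = 8273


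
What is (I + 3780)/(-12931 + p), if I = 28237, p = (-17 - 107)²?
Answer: 32017/2445 ≈ 13.095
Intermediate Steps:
p = 15376 (p = (-124)² = 15376)
(I + 3780)/(-12931 + p) = (28237 + 3780)/(-12931 + 15376) = 32017/2445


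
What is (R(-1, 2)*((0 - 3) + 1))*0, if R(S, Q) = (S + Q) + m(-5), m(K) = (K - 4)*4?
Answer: 0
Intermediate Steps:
m(K) = -16 + 4*K (m(K) = (-4 + K)*4 = -16 + 4*K)
R(S, Q) = -36 + Q + S (R(S, Q) = (S + Q) + (-16 + 4*(-5)) = (Q + S) + (-16 - 20) = (Q + S) - 36 = -36 + Q + S)
(R(-1, 2)*((0 - 3) + 1))*0 = ((-36 + 2 - 1)*((0 - 3) + 1))*0 = -35*(-3 + 1)*0 = -35*(-2)*0 = 70*0 = 0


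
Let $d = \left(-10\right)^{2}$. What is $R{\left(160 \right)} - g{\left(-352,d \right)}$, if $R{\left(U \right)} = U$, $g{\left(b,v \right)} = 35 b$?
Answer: $12480$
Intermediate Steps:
$d = 100$
$R{\left(160 \right)} - g{\left(-352,d \right)} = 160 - 35 \left(-352\right) = 160 - -12320 = 160 + 12320 = 12480$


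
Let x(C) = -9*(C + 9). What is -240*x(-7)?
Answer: 4320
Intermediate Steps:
x(C) = -81 - 9*C (x(C) = -9*(9 + C) = -81 - 9*C)
-240*x(-7) = -240*(-81 - 9*(-7)) = -240*(-81 + 63) = -240*(-18) = 4320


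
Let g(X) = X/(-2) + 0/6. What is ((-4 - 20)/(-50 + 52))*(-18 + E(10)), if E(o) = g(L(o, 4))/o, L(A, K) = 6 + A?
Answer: 1128/5 ≈ 225.60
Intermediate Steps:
g(X) = -X/2 (g(X) = X*(-½) + 0*(⅙) = -X/2 + 0 = -X/2)
E(o) = (-3 - o/2)/o (E(o) = (-(6 + o)/2)/o = (-3 - o/2)/o)
((-4 - 20)/(-50 + 52))*(-18 + E(10)) = ((-4 - 20)/(-50 + 52))*(-18 + (½)*(-6 - 1*10)/10) = (-24/2)*(-18 + (½)*(⅒)*(-6 - 10)) = (-24*½)*(-18 + (½)*(⅒)*(-16)) = -12*(-18 - ⅘) = -12*(-94/5) = 1128/5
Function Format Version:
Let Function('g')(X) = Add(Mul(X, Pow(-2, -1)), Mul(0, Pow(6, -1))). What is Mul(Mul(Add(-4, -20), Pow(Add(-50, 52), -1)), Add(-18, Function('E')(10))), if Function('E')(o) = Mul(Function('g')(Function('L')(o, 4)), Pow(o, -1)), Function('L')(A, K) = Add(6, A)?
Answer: Rational(1128, 5) ≈ 225.60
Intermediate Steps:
Function('g')(X) = Mul(Rational(-1, 2), X) (Function('g')(X) = Add(Mul(X, Rational(-1, 2)), Mul(0, Rational(1, 6))) = Add(Mul(Rational(-1, 2), X), 0) = Mul(Rational(-1, 2), X))
Function('E')(o) = Mul(Pow(o, -1), Add(-3, Mul(Rational(-1, 2), o))) (Function('E')(o) = Mul(Mul(Rational(-1, 2), Add(6, o)), Pow(o, -1)) = Mul(Add(-3, Mul(Rational(-1, 2), o)), Pow(o, -1)) = Mul(Pow(o, -1), Add(-3, Mul(Rational(-1, 2), o))))
Mul(Mul(Add(-4, -20), Pow(Add(-50, 52), -1)), Add(-18, Function('E')(10))) = Mul(Mul(Add(-4, -20), Pow(Add(-50, 52), -1)), Add(-18, Mul(Rational(1, 2), Pow(10, -1), Add(-6, Mul(-1, 10))))) = Mul(Mul(-24, Pow(2, -1)), Add(-18, Mul(Rational(1, 2), Rational(1, 10), Add(-6, -10)))) = Mul(Mul(-24, Rational(1, 2)), Add(-18, Mul(Rational(1, 2), Rational(1, 10), -16))) = Mul(-12, Add(-18, Rational(-4, 5))) = Mul(-12, Rational(-94, 5)) = Rational(1128, 5)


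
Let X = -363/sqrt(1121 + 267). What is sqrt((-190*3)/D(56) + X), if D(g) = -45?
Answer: sqrt(54906504 - 2267298*sqrt(347))/2082 ≈ 1.7097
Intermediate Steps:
X = -363*sqrt(347)/694 ≈ -9.7434
sqrt((-190*3)/D(56) + X) = sqrt(-190*3/(-45) - 363*sqrt(347)/694) = sqrt(-570*(-1/45) - 363*sqrt(347)/694) = sqrt(38/3 - 363*sqrt(347)/694)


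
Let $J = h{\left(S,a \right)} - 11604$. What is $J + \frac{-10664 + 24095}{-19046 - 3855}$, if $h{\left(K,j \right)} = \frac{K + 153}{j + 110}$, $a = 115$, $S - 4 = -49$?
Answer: $- \frac{6643641063}{572525} \approx -11604.0$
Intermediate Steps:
$S = -45$ ($S = 4 - 49 = -45$)
$h{\left(K,j \right)} = \frac{153 + K}{110 + j}$
$J = - \frac{290088}{25}$ ($J = \frac{153 - 45}{110 + 115} - 11604 = \frac{1}{225} \cdot 108 - 11604 = \frac{12}{25} - 11604 = - \frac{290088}{25} \approx -11604.0$)
$J + \frac{-10664 + 24095}{-19046 - 3855} = - \frac{290088}{25} + \frac{-10664 + 24095}{-19046 - 3855} = - \frac{290088}{25} + \frac{13431}{-22901} = - \frac{290088}{25} + 13431 \left(- \frac{1}{22901}\right) = - \frac{290088}{25} - \frac{13431}{22901} = - \frac{6643641063}{572525}$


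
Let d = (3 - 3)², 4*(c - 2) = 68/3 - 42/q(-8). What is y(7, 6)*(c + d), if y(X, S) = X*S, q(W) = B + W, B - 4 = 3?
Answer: 763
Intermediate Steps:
B = 7 (B = 4 + 3 = 7)
q(W) = 7 + W
c = 109/6 (c = 2 + (68/3 - 42/(7 - 8))/4 = 2 + (68*(⅓) - 42/(-1))/4 = 2 + (68/3 - 42*(-1))/4 = 2 + (68/3 + 42)/4 = 2 + (¼)*(194/3) = 2 + 97/6 = 109/6 ≈ 18.167)
y(X, S) = S*X
d = 0 (d = 0² = 0)
y(7, 6)*(c + d) = (6*7)*(109/6 + 0) = 42*(109/6) = 763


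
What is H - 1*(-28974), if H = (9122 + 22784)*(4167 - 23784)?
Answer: -625871028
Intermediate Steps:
H = -625900002 (H = 31906*(-19617) = -625900002)
H - 1*(-28974) = -625900002 - 1*(-28974) = -625900002 + 28974 = -625871028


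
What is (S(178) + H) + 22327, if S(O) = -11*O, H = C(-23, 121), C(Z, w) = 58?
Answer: 20427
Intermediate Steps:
H = 58
(S(178) + H) + 22327 = (-11*178 + 58) + 22327 = (-1958 + 58) + 22327 = -1900 + 22327 = 20427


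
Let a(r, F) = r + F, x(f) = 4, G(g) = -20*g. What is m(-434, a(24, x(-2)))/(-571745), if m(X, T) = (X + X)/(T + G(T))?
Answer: -31/10863155 ≈ -2.8537e-6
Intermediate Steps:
a(r, F) = F + r
m(X, T) = -2*X/(19*T) (m(X, T) = (X + X)/(T - 20*T) = (2*X)/((-19*T)) = (2*X)*(-1/(19*T)) = -2*X/(19*T))
m(-434, a(24, x(-2)))/(-571745) = -2/19*(-434)/(4 + 24)/(-571745) = -2/19*(-434)/28*(-1/571745) = -2/19*(-434)*1/28*(-1/571745) = (31/19)*(-1/571745) = -31/10863155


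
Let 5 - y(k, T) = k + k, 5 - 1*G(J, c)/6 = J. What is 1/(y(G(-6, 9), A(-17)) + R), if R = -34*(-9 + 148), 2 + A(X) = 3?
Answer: -1/4853 ≈ -0.00020606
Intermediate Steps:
A(X) = 1 (A(X) = -2 + 3 = 1)
G(J, c) = 30 - 6*J
y(k, T) = 5 - 2*k (y(k, T) = 5 - (k + k) = 5 - 2*k)
R = -4726 (R = -34*139 = -4726)
1/(y(G(-6, 9), A(-17)) + R) = 1/((5 - 2*(30 - 6*(-6))) - 4726) = 1/((5 - 2*(30 + 36)) - 4726) = 1/((5 - 2*66) - 4726) = 1/((5 - 132) - 4726) = 1/(-127 - 4726) = 1/(-4853) = -1/4853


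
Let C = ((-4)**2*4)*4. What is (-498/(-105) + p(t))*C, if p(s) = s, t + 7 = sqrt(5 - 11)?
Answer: -20224/35 + 256*I*sqrt(6) ≈ -577.83 + 627.07*I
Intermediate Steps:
t = -7 + I*sqrt(6) (t = -7 + sqrt(5 - 11) = -7 + sqrt(-6) = -7 + I*sqrt(6) ≈ -7.0 + 2.4495*I)
C = 256 (C = (16*4)*4 = 64*4 = 256)
(-498/(-105) + p(t))*C = (-498/(-105) + (-7 + I*sqrt(6)))*256 = (-498*(-1/105) + (-7 + I*sqrt(6)))*256 = (166/35 + (-7 + I*sqrt(6)))*256 = (-79/35 + I*sqrt(6))*256 = -20224/35 + 256*I*sqrt(6)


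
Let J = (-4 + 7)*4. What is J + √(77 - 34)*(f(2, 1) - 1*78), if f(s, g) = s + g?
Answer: 12 - 75*√43 ≈ -479.81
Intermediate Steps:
f(s, g) = g + s
J = 12 (J = 3*4 = 12)
J + √(77 - 34)*(f(2, 1) - 1*78) = 12 + √(77 - 34)*((1 + 2) - 1*78) = 12 + √43*(3 - 78) = 12 + √43*(-75) = 12 - 75*√43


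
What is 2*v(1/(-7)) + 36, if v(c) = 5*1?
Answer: 46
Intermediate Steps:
v(c) = 5
2*v(1/(-7)) + 36 = 2*5 + 36 = 10 + 36 = 46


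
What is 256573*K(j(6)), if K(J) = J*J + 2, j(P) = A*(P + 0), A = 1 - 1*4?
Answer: 83642798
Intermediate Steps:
A = -3 (A = 1 - 4 = -3)
j(P) = -3*P (j(P) = -3*(P + 0) = -3*P)
K(J) = 2 + J**2 (K(J) = J**2 + 2 = 2 + J**2)
256573*K(j(6)) = 256573*(2 + (-3*6)**2) = 256573*(2 + (-18)**2) = 256573*(2 + 324) = 256573*326 = 83642798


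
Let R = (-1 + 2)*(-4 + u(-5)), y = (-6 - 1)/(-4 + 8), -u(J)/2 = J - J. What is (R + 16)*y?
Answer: -21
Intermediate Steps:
u(J) = 0 (u(J) = -2*(J - J) = -2*0 = 0)
y = -7/4 ≈ -1.7500
R = -4 (R = (-1 + 2)*(-4 + 0) = 1*(-4) = -4)
(R + 16)*y = (-4 + 16)*(-7/4) = 12*(-7/4) = -21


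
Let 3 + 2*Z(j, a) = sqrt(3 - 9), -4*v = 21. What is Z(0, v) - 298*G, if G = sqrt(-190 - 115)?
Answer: -3/2 + I*sqrt(6)/2 - 298*I*sqrt(305) ≈ -1.5 - 5203.1*I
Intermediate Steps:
G = I*sqrt(305) (G = sqrt(-305) = I*sqrt(305) ≈ 17.464*I)
v = -21/4 (v = -1/4*21 = -21/4 ≈ -5.2500)
Z(j, a) = -3/2 + I*sqrt(6)/2 (Z(j, a) = -3/2 + sqrt(3 - 9)/2 = -3/2 + sqrt(-6)/2 = -3/2 + (I*sqrt(6))/2 = -3/2 + I*sqrt(6)/2)
Z(0, v) - 298*G = (-3/2 + I*sqrt(6)/2) - 298*I*sqrt(305) = -3/2 + I*sqrt(6)/2 - 298*I*sqrt(305)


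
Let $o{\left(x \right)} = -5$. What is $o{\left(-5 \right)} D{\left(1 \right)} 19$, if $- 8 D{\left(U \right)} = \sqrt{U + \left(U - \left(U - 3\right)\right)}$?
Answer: $\frac{95}{4} \approx 23.75$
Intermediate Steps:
$D{\left(U \right)} = - \frac{\sqrt{3 + U}}{8}$ ($D{\left(U \right)} = - \frac{\sqrt{U + \left(U - \left(U - 3\right)\right)}}{8} = - \frac{\sqrt{U + \left(U - \left(-3 + U\right)\right)}}{8} = - \frac{\sqrt{U + 3}}{8} = - \frac{\sqrt{3 + U}}{8}$)
$o{\left(-5 \right)} D{\left(1 \right)} 19 = - 5 \left(- \frac{\sqrt{3 + 1}}{8}\right) 19 = - 5 \left(- \frac{\sqrt{4}}{8}\right) 19 = - 5 \left(\left(- \frac{1}{8}\right) 2\right) 19 = \left(-5\right) \left(- \frac{1}{4}\right) 19 = \frac{5}{4} \cdot 19 = \frac{95}{4}$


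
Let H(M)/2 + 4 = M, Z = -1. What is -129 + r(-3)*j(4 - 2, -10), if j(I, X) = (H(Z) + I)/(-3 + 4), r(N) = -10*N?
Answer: -369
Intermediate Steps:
H(M) = -8 + 2*M
j(I, X) = -10 + I (j(I, X) = ((-8 + 2*(-1)) + I)/(-3 + 4) = ((-8 - 2) + I)/1 = (-10 + I)*1 = -10 + I)
-129 + r(-3)*j(4 - 2, -10) = -129 + (-10*(-3))*(-10 + (4 - 2)) = -129 + 30*(-10 + 2) = -129 + 30*(-8) = -129 - 240 = -369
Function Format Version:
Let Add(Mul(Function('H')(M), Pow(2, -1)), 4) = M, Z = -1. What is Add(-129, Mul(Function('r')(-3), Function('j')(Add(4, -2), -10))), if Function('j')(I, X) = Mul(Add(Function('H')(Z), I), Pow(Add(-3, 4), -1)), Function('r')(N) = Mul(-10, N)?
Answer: -369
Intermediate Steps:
Function('H')(M) = Add(-8, Mul(2, M))
Function('j')(I, X) = Add(-10, I) (Function('j')(I, X) = Mul(Add(Add(-8, Mul(2, -1)), I), Pow(Add(-3, 4), -1)) = Mul(Add(Add(-8, -2), I), Pow(1, -1)) = Mul(Add(-10, I), 1) = Add(-10, I))
Add(-129, Mul(Function('r')(-3), Function('j')(Add(4, -2), -10))) = Add(-129, Mul(Mul(-10, -3), Add(-10, Add(4, -2)))) = Add(-129, Mul(30, Add(-10, 2))) = Add(-129, Mul(30, -8)) = Add(-129, -240) = -369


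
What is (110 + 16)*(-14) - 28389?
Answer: -30153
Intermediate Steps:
(110 + 16)*(-14) - 28389 = 126*(-14) - 28389 = -1764 - 28389 = -30153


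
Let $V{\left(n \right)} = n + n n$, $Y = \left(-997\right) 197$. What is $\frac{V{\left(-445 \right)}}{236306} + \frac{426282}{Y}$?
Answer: $- \frac{30963252036}{23206312577} \approx -1.3343$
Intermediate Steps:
$Y = -196409$
$V{\left(n \right)} = n + n^{2}$
$\frac{V{\left(-445 \right)}}{236306} + \frac{426282}{Y} = \frac{\left(-445\right) \left(1 - 445\right)}{236306} + \frac{426282}{-196409} = \left(-445\right) \left(-444\right) \frac{1}{236306} + 426282 \left(- \frac{1}{196409}\right) = 197580 \cdot \frac{1}{236306} - \frac{426282}{196409} = \frac{98790}{118153} - \frac{426282}{196409} = - \frac{30963252036}{23206312577}$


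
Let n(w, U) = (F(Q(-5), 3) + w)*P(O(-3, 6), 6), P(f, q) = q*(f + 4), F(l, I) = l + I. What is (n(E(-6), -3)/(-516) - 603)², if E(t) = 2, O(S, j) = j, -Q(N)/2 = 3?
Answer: 672053776/1849 ≈ 3.6347e+5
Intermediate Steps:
Q(N) = -6 (Q(N) = -2*3 = -6)
F(l, I) = I + l
P(f, q) = q*(4 + f)
n(w, U) = -180 + 60*w (n(w, U) = ((3 - 6) + w)*(6*(4 + 6)) = (-3 + w)*(6*10) = (-3 + w)*60 = -180 + 60*w)
(n(E(-6), -3)/(-516) - 603)² = ((-180 + 60*2)/(-516) - 603)² = ((-180 + 120)*(-1/516) - 603)² = (-60*(-1/516) - 603)² = (5/43 - 603)² = (-25924/43)² = 672053776/1849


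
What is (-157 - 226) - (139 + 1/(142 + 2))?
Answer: -75169/144 ≈ -522.01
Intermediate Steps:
(-157 - 226) - (139 + 1/(142 + 2)) = -383 - (139 + 1/144) = -383 - 1*20017/144 = -383 - 20017/144 = -75169/144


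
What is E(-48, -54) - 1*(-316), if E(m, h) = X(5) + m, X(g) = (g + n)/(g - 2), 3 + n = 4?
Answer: 270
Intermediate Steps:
n = 1 (n = -3 + 4 = 1)
X(g) = (1 + g)/(-2 + g) (X(g) = (g + 1)/(g - 2) = (1 + g)/(-2 + g))
E(m, h) = 2 + m (E(m, h) = (1 + 5)/(-2 + 5) + m = 6/3 + m = (1/3)*6 + m = 2 + m)
E(-48, -54) - 1*(-316) = (2 - 48) - 1*(-316) = -46 + 316 = 270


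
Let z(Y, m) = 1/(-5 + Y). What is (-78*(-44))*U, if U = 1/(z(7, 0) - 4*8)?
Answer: -2288/21 ≈ -108.95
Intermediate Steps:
U = -2/63 (U = 1/(1/(-5 + 7) - 4*8) = 1/(1/2 - 32) = 1/(½ - 32) = 1/(-63/2) = -2/63 ≈ -0.031746)
(-78*(-44))*U = -78*(-44)*(-2/63) = 3432*(-2/63) = -2288/21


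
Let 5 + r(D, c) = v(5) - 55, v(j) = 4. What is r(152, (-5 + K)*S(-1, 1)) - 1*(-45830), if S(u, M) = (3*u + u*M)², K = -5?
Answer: 45774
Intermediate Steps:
S(u, M) = (3*u + M*u)²
r(D, c) = -56 (r(D, c) = -5 + (4 - 55) = -5 - 51 = -56)
r(152, (-5 + K)*S(-1, 1)) - 1*(-45830) = -56 - 1*(-45830) = -56 + 45830 = 45774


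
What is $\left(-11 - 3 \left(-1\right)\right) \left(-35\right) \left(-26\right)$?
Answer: $-7280$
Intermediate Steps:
$\left(-11 - 3 \left(-1\right)\right) \left(-35\right) \left(-26\right) = \left(-11 - -3\right) \left(-35\right) \left(-26\right) = \left(-11 + 3\right) \left(-35\right) \left(-26\right) = \left(-8\right) \left(-35\right) \left(-26\right) = 280 \left(-26\right) = -7280$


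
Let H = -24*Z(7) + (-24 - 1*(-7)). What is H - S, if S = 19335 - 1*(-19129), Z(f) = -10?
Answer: -38241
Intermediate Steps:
S = 38464 (S = 19335 + 19129 = 38464)
H = 223 (H = -24*(-10) + (-24 - 1*(-7)) = 240 + (-24 + 7) = 240 - 17 = 223)
H - S = 223 - 1*38464 = 223 - 38464 = -38241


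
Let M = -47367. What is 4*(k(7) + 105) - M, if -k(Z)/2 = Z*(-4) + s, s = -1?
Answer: 48019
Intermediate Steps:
k(Z) = 2 + 8*Z (k(Z) = -2*(Z*(-4) - 1) = -2*(-4*Z - 1) = -2*(-1 - 4*Z) = 2 + 8*Z)
4*(k(7) + 105) - M = 4*((2 + 8*7) + 105) - 1*(-47367) = 4*((2 + 56) + 105) + 47367 = 4*(58 + 105) + 47367 = 4*163 + 47367 = 652 + 47367 = 48019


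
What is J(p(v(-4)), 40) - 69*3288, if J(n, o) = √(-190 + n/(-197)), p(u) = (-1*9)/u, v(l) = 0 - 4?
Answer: -226872 + I*√29496613/394 ≈ -2.2687e+5 + 13.784*I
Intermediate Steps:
v(l) = -4
p(u) = -9/u
J(n, o) = √(-190 - n/197) (J(n, o) = √(-190 + n*(-1/197)) = √(-190 - n/197))
J(p(v(-4)), 40) - 69*3288 = √(-7373710 - (-1773)/(-4))/197 - 69*3288 = √(-7373710 - (-1773)*(-1)/4)/197 - 226872 = √(-7373710 - 197*9/4)/197 - 226872 = √(-7373710 - 1773/4)/197 - 226872 = √(-29496613/4)/197 - 226872 = (I*√29496613/2)/197 - 226872 = I*√29496613/394 - 226872 = -226872 + I*√29496613/394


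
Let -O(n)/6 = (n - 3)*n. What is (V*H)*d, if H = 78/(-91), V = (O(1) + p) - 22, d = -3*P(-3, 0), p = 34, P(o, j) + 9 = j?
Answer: -3888/7 ≈ -555.43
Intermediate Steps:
P(o, j) = -9 + j
O(n) = -6*n*(-3 + n) (O(n) = -6*(n - 3)*n = -6*(-3 + n)*n = -6*n*(-3 + n))
d = 27 (d = -3*(-9 + 0) = -3*(-9) = 27)
V = 24 (V = (6*1*(3 - 1*1) + 34) - 22 = (6*1*(3 - 1) + 34) - 22 = (6*1*2 + 34) - 22 = (12 + 34) - 22 = 46 - 22 = 24)
H = -6/7 (H = 78*(-1/91) = -6/7 ≈ -0.85714)
(V*H)*d = (24*(-6/7))*27 = -144/7*27 = -3888/7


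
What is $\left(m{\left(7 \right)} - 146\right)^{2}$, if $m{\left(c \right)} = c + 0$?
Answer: $19321$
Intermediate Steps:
$m{\left(c \right)} = c$
$\left(m{\left(7 \right)} - 146\right)^{2} = \left(7 - 146\right)^{2} = \left(-139\right)^{2} = 19321$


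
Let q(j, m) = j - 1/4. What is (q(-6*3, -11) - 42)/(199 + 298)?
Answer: -241/1988 ≈ -0.12123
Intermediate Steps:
q(j, m) = -¼ + j (q(j, m) = j - 1*¼ = j - ¼ = -¼ + j)
(q(-6*3, -11) - 42)/(199 + 298) = ((-¼ - 6*3) - 42)/(199 + 298) = ((-¼ - 18) - 42)/497 = (-73/4 - 42)*(1/497) = -241/4*1/497 = -241/1988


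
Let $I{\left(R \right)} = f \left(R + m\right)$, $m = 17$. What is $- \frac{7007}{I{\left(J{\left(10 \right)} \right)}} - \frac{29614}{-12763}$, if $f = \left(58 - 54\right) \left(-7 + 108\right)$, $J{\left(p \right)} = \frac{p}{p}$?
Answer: $\frac{125922667}{92812536} \approx 1.3567$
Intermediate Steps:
$J{\left(p \right)} = 1$
$f = 404$ ($f = 4 \cdot 101 = 404$)
$I{\left(R \right)} = 6868 + 404 R$ ($I{\left(R \right)} = 404 \left(R + 17\right) = 404 \left(17 + R\right) = 6868 + 404 R$)
$- \frac{7007}{I{\left(J{\left(10 \right)} \right)}} - \frac{29614}{-12763} = - \frac{7007}{6868 + 404 \cdot 1} - \frac{29614}{-12763} = - \frac{7007}{6868 + 404} - - \frac{29614}{12763} = - \frac{7007}{7272} + \frac{29614}{12763} = \frac{125922667}{92812536}$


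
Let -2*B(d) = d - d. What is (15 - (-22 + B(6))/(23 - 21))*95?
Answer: 2470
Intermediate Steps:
B(d) = 0 (B(d) = -(d - d)/2 = -½*0 = 0)
(15 - (-22 + B(6))/(23 - 21))*95 = (15 - (-22 + 0)/(23 - 21))*95 = (15 - (-22)/2)*95 = (15 - 1*(-11))*95 = (15 + 11)*95 = 26*95 = 2470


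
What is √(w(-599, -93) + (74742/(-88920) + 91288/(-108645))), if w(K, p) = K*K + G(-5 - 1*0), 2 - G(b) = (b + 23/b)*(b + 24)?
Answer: √1034065714907199302835/53670630 ≈ 599.15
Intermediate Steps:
G(b) = 2 - (24 + b)*(b + 23/b) (G(b) = 2 - (b + 23/b)*(b + 24) = 2 - (b + 23/b)*(24 + b) = 2 - (24 + b)*(b + 23/b))
w(K, p) = 922/5 + K² (w(K, p) = K*K + (-21 - (-5 - 1*0)² - 552/(-5 - 1*0) - 24*(-5 - 1*0)) = K² + (-21 - (-5 + 0)² - 552/(-5 + 0) - 24*(-5 + 0)) = K² + (-21 - 1*(-5)² - 552/(-5) - 24*(-5)) = K² + (-21 - 1*25 - 552*(-⅕) + 120) = K² + (-21 - 25 + 552/5 + 120) = K² + 922/5 = 922/5 + K²)
√(w(-599, -93) + (74742/(-88920) + 91288/(-108645))) = √((922/5 + (-599)²) + (74742/(-88920) + 91288/(-108645))) = √((922/5 + 358801) + (74742*(-1/88920) + 91288*(-1/108645))) = √(1794927/5 + (-12457/14820 - 91288/108645)) = √(1794927/5 - 36083719/21468252) = √(38533764739009/107341260) = √1034065714907199302835/53670630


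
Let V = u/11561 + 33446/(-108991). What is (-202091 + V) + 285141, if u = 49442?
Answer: 104651735244366/1260044951 ≈ 83054.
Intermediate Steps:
V = 5002063816/1260044951 (V = 49442/11561 + 33446/(-108991) = 49442*(1/11561) + 33446*(-1/108991) = 49442/11561 - 33446/108991 = 5002063816/1260044951 ≈ 3.9697)
(-202091 + V) + 285141 = (-202091 + 5002063816/1260044951) + 285141 = -254638742128725/1260044951 + 285141 = 104651735244366/1260044951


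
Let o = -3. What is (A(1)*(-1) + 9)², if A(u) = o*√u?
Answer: 144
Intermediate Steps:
A(u) = -3*√u
(A(1)*(-1) + 9)² = (-3*√1*(-1) + 9)² = (-3*1*(-1) + 9)² = (-3*(-1) + 9)² = (3 + 9)² = 12² = 144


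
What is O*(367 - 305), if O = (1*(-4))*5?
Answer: -1240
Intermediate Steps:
O = -20 (O = -4*5 = -20)
O*(367 - 305) = -20*(367 - 305) = -20*62 = -1240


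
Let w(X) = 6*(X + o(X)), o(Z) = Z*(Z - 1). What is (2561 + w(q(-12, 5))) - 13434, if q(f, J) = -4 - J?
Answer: -10387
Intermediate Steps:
o(Z) = Z*(-1 + Z)
w(X) = 6*X + 6*X*(-1 + X) (w(X) = 6*(X + X*(-1 + X)) = 6*X + 6*X*(-1 + X))
(2561 + w(q(-12, 5))) - 13434 = (2561 + 6*(-4 - 1*5)²) - 13434 = (2561 + 6*(-4 - 5)²) - 13434 = (2561 + 6*(-9)²) - 13434 = (2561 + 6*81) - 13434 = (2561 + 486) - 13434 = 3047 - 13434 = -10387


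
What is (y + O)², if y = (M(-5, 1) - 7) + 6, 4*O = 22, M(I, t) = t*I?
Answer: ¼ ≈ 0.25000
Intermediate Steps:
M(I, t) = I*t
O = 11/2 (O = (¼)*22 = 11/2 ≈ 5.5000)
y = -6 (y = (-5*1 - 7) + 6 = (-5 - 7) + 6 = -12 + 6 = -6)
(y + O)² = (-6 + 11/2)² = (-½)² = ¼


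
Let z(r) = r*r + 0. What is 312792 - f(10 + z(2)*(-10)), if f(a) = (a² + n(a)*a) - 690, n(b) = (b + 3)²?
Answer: 334452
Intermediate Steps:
n(b) = (3 + b)²
z(r) = r² (z(r) = r² + 0 = r²)
f(a) = -690 + a² + a*(3 + a)² (f(a) = (a² + (3 + a)²*a) - 690 = (a² + a*(3 + a)²) - 690 = -690 + a² + a*(3 + a)²)
312792 - f(10 + z(2)*(-10)) = 312792 - (-690 + (10 + 2²*(-10))² + (10 + 2²*(-10))*(3 + (10 + 2²*(-10)))²) = 312792 - (-690 + (10 + 4*(-10))² + (10 + 4*(-10))*(3 + (10 + 4*(-10)))²) = 312792 - (-690 + (10 - 40)² + (10 - 40)*(3 + (10 - 40))²) = 312792 - (-690 + (-30)² - 30*(3 - 30)²) = 312792 - (-690 + 900 - 30*(-27)²) = 312792 - (-690 + 900 - 30*729) = 312792 - (-690 + 900 - 21870) = 312792 - 1*(-21660) = 312792 + 21660 = 334452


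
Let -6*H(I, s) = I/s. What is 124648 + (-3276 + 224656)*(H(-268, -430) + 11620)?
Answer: 331857305500/129 ≈ 2.5725e+9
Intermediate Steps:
H(I, s) = -I/(6*s)
124648 + (-3276 + 224656)*(H(-268, -430) + 11620) = 124648 + (-3276 + 224656)*(-1/6*(-268)/(-430) + 11620) = 124648 + 221380*(-1/6*(-268)*(-1/430) + 11620) = 124648 + 221380*(-67/645 + 11620) = 124648 + 221380*(7494833/645) = 124648 + 331841225908/129 = 331857305500/129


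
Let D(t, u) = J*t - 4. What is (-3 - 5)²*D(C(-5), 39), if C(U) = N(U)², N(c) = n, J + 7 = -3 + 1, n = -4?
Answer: -9472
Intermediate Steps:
J = -9 (J = -7 + (-3 + 1) = -7 - 2 = -9)
N(c) = -4
C(U) = 16 (C(U) = (-4)² = 16)
D(t, u) = -4 - 9*t (D(t, u) = -9*t - 4 = -4 - 9*t)
(-3 - 5)²*D(C(-5), 39) = (-3 - 5)²*(-4 - 9*16) = (-8)²*(-4 - 144) = 64*(-148) = -9472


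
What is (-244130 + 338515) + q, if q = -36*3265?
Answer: -23155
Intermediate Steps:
q = -117540
(-244130 + 338515) + q = (-244130 + 338515) - 117540 = 94385 - 117540 = -23155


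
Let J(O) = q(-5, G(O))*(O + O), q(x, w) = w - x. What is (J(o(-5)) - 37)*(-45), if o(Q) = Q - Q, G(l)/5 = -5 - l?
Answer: 1665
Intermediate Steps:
G(l) = -25 - 5*l (G(l) = 5*(-5 - l) = -25 - 5*l)
o(Q) = 0
J(O) = 2*O*(-20 - 5*O) (J(O) = ((-25 - 5*O) - 1*(-5))*(O + O) = ((-25 - 5*O) + 5)*(2*O) = (-20 - 5*O)*(2*O) = 2*O*(-20 - 5*O))
(J(o(-5)) - 37)*(-45) = (-10*0*(4 + 0) - 37)*(-45) = (-10*0*4 - 37)*(-45) = (0 - 37)*(-45) = -37*(-45) = 1665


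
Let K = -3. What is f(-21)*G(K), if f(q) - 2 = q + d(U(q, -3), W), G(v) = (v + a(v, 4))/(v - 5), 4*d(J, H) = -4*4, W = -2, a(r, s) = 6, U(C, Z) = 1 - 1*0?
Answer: 69/8 ≈ 8.6250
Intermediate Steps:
U(C, Z) = 1 (U(C, Z) = 1 + 0 = 1)
d(J, H) = -4 (d(J, H) = (-4*4)/4 = (1/4)*(-16) = -4)
G(v) = (6 + v)/(-5 + v) (G(v) = (v + 6)/(v - 5) = (6 + v)/(-5 + v))
f(q) = -2 + q (f(q) = 2 + (q - 4) = 2 + (-4 + q) = -2 + q)
f(-21)*G(K) = (-2 - 21)*((6 - 3)/(-5 - 3)) = -23*3/(-8) = -(-23)*3/8 = -23*(-3/8) = 69/8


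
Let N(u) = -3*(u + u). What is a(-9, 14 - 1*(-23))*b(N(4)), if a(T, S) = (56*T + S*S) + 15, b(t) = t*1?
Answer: -21120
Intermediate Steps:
N(u) = -6*u
b(t) = t
a(T, S) = 15 + S² + 56*T (a(T, S) = (56*T + S²) + 15 = (S² + 56*T) + 15 = 15 + S² + 56*T)
a(-9, 14 - 1*(-23))*b(N(4)) = (15 + (14 - 1*(-23))² + 56*(-9))*(-6*4) = (15 + (14 + 23)² - 504)*(-24) = (15 + 37² - 504)*(-24) = (15 + 1369 - 504)*(-24) = 880*(-24) = -21120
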